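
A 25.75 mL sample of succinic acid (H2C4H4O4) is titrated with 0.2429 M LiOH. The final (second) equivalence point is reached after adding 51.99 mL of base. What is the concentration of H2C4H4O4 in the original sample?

n(LiOH) = 0.2429 x 0.05199 = 0.01263 mol.
At the final (second) equivalence point, 2 mol OH^- react per mol H2C4H4O4, so n(H2C4H4O4) = 0.01263 / 2 = 0.006314 mol.
[H2C4H4O4] = 0.006314 / 0.02575 L = 0.245 M.

0.245 M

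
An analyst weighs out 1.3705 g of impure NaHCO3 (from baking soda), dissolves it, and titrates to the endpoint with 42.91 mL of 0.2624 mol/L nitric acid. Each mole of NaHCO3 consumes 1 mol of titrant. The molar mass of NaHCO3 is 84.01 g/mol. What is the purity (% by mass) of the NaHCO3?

n(HNO3) = 0.2624 x 0.04291 = 0.01126 mol.
n(NaHCO3) = 0.01126 / 1 = 0.01126 mol.
mass of NaHCO3 = 0.01126 x 84.01 = 0.9459 g.
% purity = 0.9459 / 1.3705 x 100 = 69.0%.

69.0%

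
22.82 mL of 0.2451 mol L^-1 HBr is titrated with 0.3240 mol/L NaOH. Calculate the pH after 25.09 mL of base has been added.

12.72

n(acid) = 0.2451 x 0.02282 = 0.005593 mol; n(NaOH) added = 0.3240 x 0.02509 = 0.008129 mol.
Base is in excess by 0.008129 - 0.005593 = 0.002536 mol in a total volume of 0.04791 L.
[OH^-] = 0.002536/0.04791 = 0.05293 M, so pOH = 1.28 and pH = 14.00 - 1.28 = 12.72.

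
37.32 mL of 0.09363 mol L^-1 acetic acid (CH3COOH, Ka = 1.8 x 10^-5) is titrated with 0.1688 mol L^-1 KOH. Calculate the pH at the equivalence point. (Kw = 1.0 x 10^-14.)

8.76

n(CH3COOH) = 0.09363 x 0.03732 = 0.003494 mol; V(KOH) at equivalence = 0.003494/0.1688 = 0.02070 L.
At equivalence all the acid is converted to CH3COO-; total volume = 0.03732 + 0.02070 = 0.05802 L, so [CH3COO-] = 0.003494/0.05802 = 0.06022 M.
Kb = Kw/Ka = 1.0e-14 / 1.8 x 10^-5 = 5.56e-10.
[OH^-] = sqrt(Kb x [CH3COO-]) = sqrt(5.56e-10 x 0.06022) = 5.78e-6 M.
pOH = 5.24, so pH = 14.00 - 5.24 = 8.76.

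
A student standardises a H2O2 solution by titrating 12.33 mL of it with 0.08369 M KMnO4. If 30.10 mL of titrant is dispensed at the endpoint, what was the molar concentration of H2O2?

n(KMnO4) = 0.08369 x 0.03010 = 0.002519 mol.
From the balanced equation, 2 mol KMnO4 reacts with 5 mol H2O2, so n(H2O2) = 0.002519 x 5/2 = 0.006298 mol.
[H2O2] = 0.006298 / 0.01233 L = 0.511 M.

0.511 M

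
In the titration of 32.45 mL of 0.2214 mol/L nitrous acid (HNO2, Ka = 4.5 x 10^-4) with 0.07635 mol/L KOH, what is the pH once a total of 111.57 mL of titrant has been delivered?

11.97

n(acid) = 0.2214 x 0.03245 = 0.007184 mol; n(KOH) added = 0.07635 x 0.1116 = 0.008518 mol.
Base is in excess by 0.008518 - 0.007184 = 0.001334 mol in a total volume of 0.1440 L.
[OH^-] = 0.001334/0.1440 = 0.009262 M, so pOH = 2.03 and pH = 14.00 - 2.03 = 11.97.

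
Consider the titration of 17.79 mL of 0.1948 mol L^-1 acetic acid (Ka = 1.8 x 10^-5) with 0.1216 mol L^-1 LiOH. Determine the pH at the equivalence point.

8.81

n(CH3COOH) = 0.1948 x 0.01779 = 0.003465 mol; V(LiOH) at equivalence = 0.003465/0.1216 = 0.02850 L.
At equivalence all the acid is converted to CH3COO-; total volume = 0.01779 + 0.02850 = 0.04629 L, so [CH3COO-] = 0.003465/0.04629 = 0.07487 M.
Kb = Kw/Ka = 1.0e-14 / 1.8 x 10^-5 = 5.56e-10.
[OH^-] = sqrt(Kb x [CH3COO-]) = sqrt(5.56e-10 x 0.07487) = 6.45e-6 M.
pOH = 5.19, so pH = 14.00 - 5.19 = 8.81.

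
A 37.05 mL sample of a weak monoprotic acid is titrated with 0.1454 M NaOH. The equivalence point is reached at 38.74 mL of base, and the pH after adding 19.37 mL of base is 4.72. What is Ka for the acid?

1.9 x 10^-5

19.37 mL is half of the equivalence volume, so this is the half-equivalence point where [HA] = [A^-].
At half-equivalence pH = pKa, so pKa = 4.72.
Ka = 10^(-4.72) = 1.9 x 10^-5.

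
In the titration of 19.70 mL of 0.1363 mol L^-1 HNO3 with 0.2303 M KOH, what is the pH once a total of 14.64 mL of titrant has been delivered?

12.30

n(acid) = 0.1363 x 0.01970 = 0.002685 mol; n(KOH) added = 0.2303 x 0.01464 = 0.003372 mol.
Base is in excess by 0.003372 - 0.002685 = 0.0006865 mol in a total volume of 0.03434 L.
[OH^-] = 0.0006865/0.03434 = 0.01999 M, so pOH = 1.70 and pH = 14.00 - 1.70 = 12.30.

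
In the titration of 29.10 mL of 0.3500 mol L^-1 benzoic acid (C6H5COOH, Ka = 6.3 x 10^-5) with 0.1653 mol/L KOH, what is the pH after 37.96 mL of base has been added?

Initial n(C6H5COOH) = 0.3500 x 0.02910 = 0.01019 mol.
n(KOH) added = 0.1653 x 0.03796 = 0.006275 mol, converting that many moles of C6H5COOH to C6H5COO-.
Remaining n(C6H5COOH) = 0.003910 mol; n(C6H5COO-) = 0.006275 mol.
By Henderson-Hasselbalch, pH = pKa + log([A^-]/[HA]) = 4.20 + log(0.006275/0.003910) = 4.20 + (+0.21) = 4.41.

4.41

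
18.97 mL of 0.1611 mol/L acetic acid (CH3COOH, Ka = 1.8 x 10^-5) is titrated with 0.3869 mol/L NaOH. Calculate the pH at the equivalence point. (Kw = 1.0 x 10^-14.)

8.90

n(CH3COOH) = 0.1611 x 0.01897 = 0.003056 mol; V(NaOH) at equivalence = 0.003056/0.3869 = 0.007899 L.
At equivalence all the acid is converted to CH3COO-; total volume = 0.01897 + 0.007899 = 0.02687 L, so [CH3COO-] = 0.003056/0.02687 = 0.1137 M.
Kb = Kw/Ka = 1.0e-14 / 1.8 x 10^-5 = 5.56e-10.
[OH^-] = sqrt(Kb x [CH3COO-]) = sqrt(5.56e-10 x 0.1137) = 7.95e-6 M.
pOH = 5.10, so pH = 14.00 - 5.10 = 8.90.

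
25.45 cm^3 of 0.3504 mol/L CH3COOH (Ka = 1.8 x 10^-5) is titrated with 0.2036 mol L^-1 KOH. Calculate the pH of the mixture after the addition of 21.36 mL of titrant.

Initial n(CH3COOH) = 0.3504 x 0.02545 = 0.008918 mol.
n(KOH) added = 0.2036 x 0.02136 = 0.004349 mol, converting that many moles of CH3COOH to CH3COO-.
Remaining n(CH3COOH) = 0.004569 mol; n(CH3COO-) = 0.004349 mol.
By Henderson-Hasselbalch, pH = pKa + log([A^-]/[HA]) = 4.74 + log(0.004349/0.004569) = 4.74 + (-0.02) = 4.72.

4.72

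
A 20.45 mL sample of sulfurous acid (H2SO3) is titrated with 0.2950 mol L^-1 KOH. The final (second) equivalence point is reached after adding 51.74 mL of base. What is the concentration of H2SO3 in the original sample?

n(KOH) = 0.2950 x 0.05174 = 0.01526 mol.
At the final (second) equivalence point, 2 mol OH^- react per mol H2SO3, so n(H2SO3) = 0.01526 / 2 = 0.007632 mol.
[H2SO3] = 0.007632 / 0.02045 L = 0.373 M.

0.373 M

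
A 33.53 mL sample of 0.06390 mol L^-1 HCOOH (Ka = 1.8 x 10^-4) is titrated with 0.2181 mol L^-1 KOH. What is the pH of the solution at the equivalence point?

8.22

n(HCOOH) = 0.06390 x 0.03353 = 0.002143 mol; V(KOH) at equivalence = 0.002143/0.2181 = 0.009824 L.
At equivalence all the acid is converted to HCOO-; total volume = 0.03353 + 0.009824 = 0.04335 L, so [HCOO-] = 0.002143/0.04335 = 0.04942 M.
Kb = Kw/Ka = 1.0e-14 / 1.8 x 10^-4 = 5.56e-11.
[OH^-] = sqrt(Kb x [HCOO-]) = sqrt(5.56e-11 x 0.04942) = 1.66e-6 M.
pOH = 5.78, so pH = 14.00 - 5.78 = 8.22.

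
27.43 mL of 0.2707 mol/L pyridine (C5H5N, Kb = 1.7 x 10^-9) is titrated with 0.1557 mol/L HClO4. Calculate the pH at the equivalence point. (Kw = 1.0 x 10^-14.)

n(C5H5N) = 0.2707 x 0.02743 = 0.007425 mol; V(HClO4) at equivalence = 0.007425/0.1557 = 0.04769 L.
At equivalence the base is fully converted to C5H5NH+; total volume = 0.07512 L, so [C5H5NH+] = 0.007425/0.07512 = 0.09885 M.
Ka(C5H5NH+) = Kw/Kb = 1.0e-14 / 1.7 x 10^-9 = 5.88e-6.
[H^+] = sqrt(Ka x [C5H5NH+]) = sqrt(5.88e-6 x 0.09885) = 0.000763 M.
pH = -log(0.000763) = 3.12.

3.12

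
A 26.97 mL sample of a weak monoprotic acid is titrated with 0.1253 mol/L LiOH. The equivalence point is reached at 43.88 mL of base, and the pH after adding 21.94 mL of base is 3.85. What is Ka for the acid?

21.94 mL is half of the equivalence volume, so this is the half-equivalence point where [HA] = [A^-].
At half-equivalence pH = pKa, so pKa = 3.85.
Ka = 10^(-3.85) = 1.4 x 10^-4.

1.4 x 10^-4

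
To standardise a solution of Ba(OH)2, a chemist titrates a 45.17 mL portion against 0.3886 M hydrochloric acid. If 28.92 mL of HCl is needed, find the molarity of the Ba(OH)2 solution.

n(HCl) delivered = 0.3886 x 0.02892 = 0.01124 mol.
The reaction is 1 Ba(OH)2 + 2 HCl, so n(Ba(OH)2) = 0.01124 x 1/2 = 0.005619 mol.
[Ba(OH)2] = 0.005619 mol / 0.04517 L = 0.124 M.

0.124 M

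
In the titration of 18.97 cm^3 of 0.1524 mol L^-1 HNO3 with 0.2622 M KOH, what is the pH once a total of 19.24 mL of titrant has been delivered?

12.75

n(acid) = 0.1524 x 0.01897 = 0.002891 mol; n(KOH) added = 0.2622 x 0.01924 = 0.005045 mol.
Base is in excess by 0.005045 - 0.002891 = 0.002154 mol in a total volume of 0.03821 L.
[OH^-] = 0.002154/0.03821 = 0.05636 M, so pOH = 1.25 and pH = 14.00 - 1.25 = 12.75.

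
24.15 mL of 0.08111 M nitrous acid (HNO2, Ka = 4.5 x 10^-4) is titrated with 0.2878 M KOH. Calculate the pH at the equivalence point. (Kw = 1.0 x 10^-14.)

n(HNO2) = 0.08111 x 0.02415 = 0.001959 mol; V(KOH) at equivalence = 0.001959/0.2878 = 0.006806 L.
At equivalence all the acid is converted to NO2-; total volume = 0.02415 + 0.006806 = 0.03096 L, so [NO2-] = 0.001959/0.03096 = 0.06328 M.
Kb = Kw/Ka = 1.0e-14 / 4.5 x 10^-4 = 2.22e-11.
[OH^-] = sqrt(Kb x [NO2-]) = sqrt(2.22e-11 x 0.06328) = 1.19e-6 M.
pOH = 5.93, so pH = 14.00 - 5.93 = 8.07.

8.07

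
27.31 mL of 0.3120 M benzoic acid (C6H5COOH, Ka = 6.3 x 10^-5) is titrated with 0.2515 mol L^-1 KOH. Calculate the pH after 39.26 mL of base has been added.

n(acid) = 0.3120 x 0.02731 = 0.008521 mol; n(KOH) added = 0.2515 x 0.03926 = 0.009874 mol.
Base is in excess by 0.009874 - 0.008521 = 0.001353 mol in a total volume of 0.06657 L.
[OH^-] = 0.001353/0.06657 = 0.02033 M, so pOH = 1.69 and pH = 14.00 - 1.69 = 12.31.

12.31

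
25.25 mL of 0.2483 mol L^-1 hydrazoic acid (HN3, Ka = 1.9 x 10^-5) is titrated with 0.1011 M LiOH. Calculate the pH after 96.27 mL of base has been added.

n(acid) = 0.2483 x 0.02525 = 0.006270 mol; n(LiOH) added = 0.1011 x 0.09627 = 0.009733 mol.
Base is in excess by 0.009733 - 0.006270 = 0.003463 mol in a total volume of 0.1215 L.
[OH^-] = 0.003463/0.1215 = 0.02850 M, so pOH = 1.55 and pH = 14.00 - 1.55 = 12.45.

12.45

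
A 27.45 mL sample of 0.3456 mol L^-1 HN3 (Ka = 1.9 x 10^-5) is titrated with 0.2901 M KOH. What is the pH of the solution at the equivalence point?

n(HN3) = 0.3456 x 0.02745 = 0.009487 mol; V(KOH) at equivalence = 0.009487/0.2901 = 0.03270 L.
At equivalence all the acid is converted to N3-; total volume = 0.02745 + 0.03270 = 0.06015 L, so [N3-] = 0.009487/0.06015 = 0.1577 M.
Kb = Kw/Ka = 1.0e-14 / 1.9 x 10^-5 = 5.26e-10.
[OH^-] = sqrt(Kb x [N3-]) = sqrt(5.26e-10 x 0.1577) = 9.11e-6 M.
pOH = 5.04, so pH = 14.00 - 5.04 = 8.96.

8.96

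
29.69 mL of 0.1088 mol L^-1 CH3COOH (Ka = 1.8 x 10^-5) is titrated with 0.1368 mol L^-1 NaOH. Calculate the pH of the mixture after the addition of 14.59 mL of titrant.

4.95

Initial n(CH3COOH) = 0.1088 x 0.02969 = 0.003230 mol.
n(NaOH) added = 0.1368 x 0.01459 = 0.001996 mol, converting that many moles of CH3COOH to CH3COO-.
Remaining n(CH3COOH) = 0.001234 mol; n(CH3COO-) = 0.001996 mol.
By Henderson-Hasselbalch, pH = pKa + log([A^-]/[HA]) = 4.74 + log(0.001996/0.001234) = 4.74 + (+0.21) = 4.95.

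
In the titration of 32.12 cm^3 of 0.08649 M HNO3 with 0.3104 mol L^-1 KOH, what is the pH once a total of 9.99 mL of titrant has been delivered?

11.88

n(acid) = 0.08649 x 0.03212 = 0.002778 mol; n(KOH) added = 0.3104 x 0.009990 = 0.003101 mol.
Base is in excess by 0.003101 - 0.002778 = 0.0003228 mol in a total volume of 0.04211 L.
[OH^-] = 0.0003228/0.04211 = 0.007667 M, so pOH = 2.12 and pH = 14.00 - 2.12 = 11.88.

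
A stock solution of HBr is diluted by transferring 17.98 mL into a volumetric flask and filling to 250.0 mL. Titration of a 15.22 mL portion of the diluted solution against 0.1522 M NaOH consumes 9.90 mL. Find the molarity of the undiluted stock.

n(NaOH) = 0.1522 x 0.009900 = 0.001507 mol.
n(HBr) in the aliquot = 0.001507 mol.
[diluted HBr] = 0.001507 / 0.01522 = 0.09900 M.
Dilution factor = 250.0/17.98 = 13.90, so [stock] = 0.09900 x 13.90 = 1.38 M.

1.38 M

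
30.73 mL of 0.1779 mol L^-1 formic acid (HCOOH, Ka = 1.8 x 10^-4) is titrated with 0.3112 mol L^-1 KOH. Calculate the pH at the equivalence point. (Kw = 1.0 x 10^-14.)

8.40

n(HCOOH) = 0.1779 x 0.03073 = 0.005467 mol; V(KOH) at equivalence = 0.005467/0.3112 = 0.01757 L.
At equivalence all the acid is converted to HCOO-; total volume = 0.03073 + 0.01757 = 0.04830 L, so [HCOO-] = 0.005467/0.04830 = 0.1132 M.
Kb = Kw/Ka = 1.0e-14 / 1.8 x 10^-4 = 5.56e-11.
[OH^-] = sqrt(Kb x [HCOO-]) = sqrt(5.56e-11 x 0.1132) = 2.51e-6 M.
pOH = 5.60, so pH = 14.00 - 5.60 = 8.40.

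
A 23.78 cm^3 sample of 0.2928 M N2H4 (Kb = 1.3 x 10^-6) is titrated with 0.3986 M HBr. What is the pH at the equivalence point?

n(N2H4) = 0.2928 x 0.02378 = 0.006963 mol; V(HBr) at equivalence = 0.006963/0.3986 = 0.01747 L.
At equivalence the base is fully converted to N2H5+; total volume = 0.04125 L, so [N2H5+] = 0.006963/0.04125 = 0.1688 M.
Ka(N2H5+) = Kw/Kb = 1.0e-14 / 1.3 x 10^-6 = 7.69e-9.
[H^+] = sqrt(Ka x [N2H5+]) = sqrt(7.69e-9 x 0.1688) = 3.60e-5 M.
pH = -log(3.60e-5) = 4.44.

4.44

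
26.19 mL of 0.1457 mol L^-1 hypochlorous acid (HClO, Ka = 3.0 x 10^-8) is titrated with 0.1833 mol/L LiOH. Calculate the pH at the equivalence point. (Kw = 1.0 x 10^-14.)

n(HClO) = 0.1457 x 0.02619 = 0.003816 mol; V(LiOH) at equivalence = 0.003816/0.1833 = 0.02082 L.
At equivalence all the acid is converted to ClO-; total volume = 0.02619 + 0.02082 = 0.04701 L, so [ClO-] = 0.003816/0.04701 = 0.08118 M.
Kb = Kw/Ka = 1.0e-14 / 3.0 x 10^-8 = 3.33e-7.
[OH^-] = sqrt(Kb x [ClO-]) = sqrt(3.33e-7 x 0.08118) = 0.000164 M.
pOH = 3.78, so pH = 14.00 - 3.78 = 10.22.

10.22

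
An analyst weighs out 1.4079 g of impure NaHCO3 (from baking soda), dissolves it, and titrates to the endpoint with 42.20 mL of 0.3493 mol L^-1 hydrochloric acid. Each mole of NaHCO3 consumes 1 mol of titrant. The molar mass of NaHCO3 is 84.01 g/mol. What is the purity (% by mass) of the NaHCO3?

88.0%

n(HCl) = 0.3493 x 0.04220 = 0.01474 mol.
n(NaHCO3) = 0.01474 / 1 = 0.01474 mol.
mass of NaHCO3 = 0.01474 x 84.01 = 1.238 g.
% purity = 1.238 / 1.4079 x 100 = 88.0%.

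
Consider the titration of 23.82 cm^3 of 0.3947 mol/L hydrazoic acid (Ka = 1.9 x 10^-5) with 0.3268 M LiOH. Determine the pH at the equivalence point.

8.99

n(HN3) = 0.3947 x 0.02382 = 0.009402 mol; V(LiOH) at equivalence = 0.009402/0.3268 = 0.02877 L.
At equivalence all the acid is converted to N3-; total volume = 0.02382 + 0.02877 = 0.05259 L, so [N3-] = 0.009402/0.05259 = 0.1788 M.
Kb = Kw/Ka = 1.0e-14 / 1.9 x 10^-5 = 5.26e-10.
[OH^-] = sqrt(Kb x [N3-]) = sqrt(5.26e-10 x 0.1788) = 9.70e-6 M.
pOH = 5.01, so pH = 14.00 - 5.01 = 8.99.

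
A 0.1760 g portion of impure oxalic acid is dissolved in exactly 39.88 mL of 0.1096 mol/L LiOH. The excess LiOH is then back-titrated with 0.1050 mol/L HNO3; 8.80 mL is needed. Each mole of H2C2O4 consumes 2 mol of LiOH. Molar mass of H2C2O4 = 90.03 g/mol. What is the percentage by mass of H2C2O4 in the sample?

88.2%

Total n(LiOH) added = 0.1096 x 0.03988 = 0.004371 mol.
n(HNO3) used = 0.1050 x 0.008800 = 0.0009240 mol, which equals the excess n(LiOH).
So n(LiOH) consumed by the sample = 0.004371 - 0.0009240 = 0.003447 mol.
n(H2C2O4) = 0.003447 / 2 = 0.001723 mol.
mass H2C2O4 = 0.001723 x 90.03 = 0.1552 g, so %H2C2O4 = 0.1552/0.1760 x 100 = 88.2%.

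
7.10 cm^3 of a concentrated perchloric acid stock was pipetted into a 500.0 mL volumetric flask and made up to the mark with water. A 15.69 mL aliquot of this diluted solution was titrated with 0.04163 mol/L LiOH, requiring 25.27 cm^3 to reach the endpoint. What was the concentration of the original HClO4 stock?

n(LiOH) = 0.04163 x 0.02527 = 0.001052 mol.
n(HClO4) in the aliquot = 0.001052 mol.
[diluted HClO4] = 0.001052 / 0.01569 = 0.06705 M.
Dilution factor = 500.0/7.100 = 70.42, so [stock] = 0.06705 x 70.42 = 4.72 M.

4.72 M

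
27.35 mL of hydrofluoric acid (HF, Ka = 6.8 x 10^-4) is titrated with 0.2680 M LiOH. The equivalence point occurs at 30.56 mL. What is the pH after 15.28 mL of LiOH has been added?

3.17

15.28 mL is exactly half the equivalence volume (30.56/2), i.e. the half-equivalence point.
There, n(HA) = n(A^-), so pH = pKa = -log(6.8 x 10^-4) = 3.17.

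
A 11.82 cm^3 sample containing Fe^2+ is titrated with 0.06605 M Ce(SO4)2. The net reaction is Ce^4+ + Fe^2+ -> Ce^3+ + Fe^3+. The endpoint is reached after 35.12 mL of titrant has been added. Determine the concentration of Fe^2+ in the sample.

n(Ce(SO4)2) = 0.06605 x 0.03512 = 0.002320 mol.
From the balanced equation, 1 mol Ce(SO4)2 reacts with 1 mol Fe^2+, so n(Fe^2+) = 0.002320 x 1/1 = 0.002320 mol.
[Fe^2+] = 0.002320 / 0.01182 L = 0.196 M.

0.196 M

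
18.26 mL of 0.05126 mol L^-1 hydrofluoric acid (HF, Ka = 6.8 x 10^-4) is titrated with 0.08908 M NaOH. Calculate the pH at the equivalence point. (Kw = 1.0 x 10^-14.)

7.84

n(HF) = 0.05126 x 0.01826 = 0.0009360 mol; V(NaOH) at equivalence = 0.0009360/0.08908 = 0.01051 L.
At equivalence all the acid is converted to F-; total volume = 0.01826 + 0.01051 = 0.02877 L, so [F-] = 0.0009360/0.02877 = 0.03254 M.
Kb = Kw/Ka = 1.0e-14 / 6.8 x 10^-4 = 1.47e-11.
[OH^-] = sqrt(Kb x [F-]) = sqrt(1.47e-11 x 0.03254) = 6.92e-7 M.
pOH = 6.16, so pH = 14.00 - 6.16 = 7.84.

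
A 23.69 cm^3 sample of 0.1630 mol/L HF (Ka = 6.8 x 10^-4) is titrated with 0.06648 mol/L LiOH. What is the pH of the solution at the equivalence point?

7.92

n(HF) = 0.1630 x 0.02369 = 0.003861 mol; V(LiOH) at equivalence = 0.003861/0.06648 = 0.05808 L.
At equivalence all the acid is converted to F-; total volume = 0.02369 + 0.05808 = 0.08177 L, so [F-] = 0.003861/0.08177 = 0.04722 M.
Kb = Kw/Ka = 1.0e-14 / 6.8 x 10^-4 = 1.47e-11.
[OH^-] = sqrt(Kb x [F-]) = sqrt(1.47e-11 x 0.04722) = 8.33e-7 M.
pOH = 6.08, so pH = 14.00 - 6.08 = 7.92.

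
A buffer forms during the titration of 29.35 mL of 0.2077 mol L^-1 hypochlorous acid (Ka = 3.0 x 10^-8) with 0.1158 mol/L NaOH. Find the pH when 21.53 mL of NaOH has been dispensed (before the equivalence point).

7.36

Initial n(HClO) = 0.2077 x 0.02935 = 0.006096 mol.
n(NaOH) added = 0.1158 x 0.02153 = 0.002493 mol, converting that many moles of HClO to ClO-.
Remaining n(HClO) = 0.003603 mol; n(ClO-) = 0.002493 mol.
By Henderson-Hasselbalch, pH = pKa + log([A^-]/[HA]) = 7.52 + log(0.002493/0.003603) = 7.52 + (-0.16) = 7.36.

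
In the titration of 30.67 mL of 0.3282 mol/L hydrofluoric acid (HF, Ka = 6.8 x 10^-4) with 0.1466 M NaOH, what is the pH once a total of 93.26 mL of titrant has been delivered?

n(acid) = 0.3282 x 0.03067 = 0.01007 mol; n(NaOH) added = 0.1466 x 0.09326 = 0.01367 mol.
Base is in excess by 0.01367 - 0.01007 = 0.003606 mol in a total volume of 0.1239 L.
[OH^-] = 0.003606/0.1239 = 0.02910 M, so pOH = 1.54 and pH = 14.00 - 1.54 = 12.46.

12.46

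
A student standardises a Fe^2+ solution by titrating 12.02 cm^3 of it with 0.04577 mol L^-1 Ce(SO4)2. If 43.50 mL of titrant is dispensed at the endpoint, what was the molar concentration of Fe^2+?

0.166 M

n(Ce(SO4)2) = 0.04577 x 0.04350 = 0.001991 mol.
From the balanced equation, 1 mol Ce(SO4)2 reacts with 1 mol Fe^2+, so n(Fe^2+) = 0.001991 x 1/1 = 0.001991 mol.
[Fe^2+] = 0.001991 / 0.01202 L = 0.166 M.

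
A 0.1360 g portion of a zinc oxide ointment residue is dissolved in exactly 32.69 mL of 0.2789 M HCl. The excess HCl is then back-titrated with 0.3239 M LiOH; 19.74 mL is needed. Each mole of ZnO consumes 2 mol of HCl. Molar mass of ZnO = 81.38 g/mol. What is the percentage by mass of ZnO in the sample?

81.5%

Total n(HCl) added = 0.2789 x 0.03269 = 0.009117 mol.
n(LiOH) used = 0.3239 x 0.01974 = 0.006394 mol, which equals the excess n(HCl).
So n(HCl) consumed by the sample = 0.009117 - 0.006394 = 0.002723 mol.
n(ZnO) = 0.002723 / 2 = 0.001362 mol.
mass ZnO = 0.001362 x 81.38 = 0.1108 g, so %ZnO = 0.1108/0.1360 x 100 = 81.5%.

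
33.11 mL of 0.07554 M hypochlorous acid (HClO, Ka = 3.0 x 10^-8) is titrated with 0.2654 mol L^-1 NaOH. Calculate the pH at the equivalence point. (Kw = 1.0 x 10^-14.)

10.15

n(HClO) = 0.07554 x 0.03311 = 0.002501 mol; V(NaOH) at equivalence = 0.002501/0.2654 = 0.009424 L.
At equivalence all the acid is converted to ClO-; total volume = 0.03311 + 0.009424 = 0.04253 L, so [ClO-] = 0.002501/0.04253 = 0.05880 M.
Kb = Kw/Ka = 1.0e-14 / 3.0 x 10^-8 = 3.33e-7.
[OH^-] = sqrt(Kb x [ClO-]) = sqrt(3.33e-7 x 0.05880) = 0.000140 M.
pOH = 3.85, so pH = 14.00 - 3.85 = 10.15.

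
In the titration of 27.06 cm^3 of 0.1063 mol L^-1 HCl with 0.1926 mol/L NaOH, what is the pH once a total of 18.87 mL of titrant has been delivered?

n(acid) = 0.1063 x 0.02706 = 0.002876 mol; n(NaOH) added = 0.1926 x 0.01887 = 0.003634 mol.
Base is in excess by 0.003634 - 0.002876 = 0.0007579 mol in a total volume of 0.04593 L.
[OH^-] = 0.0007579/0.04593 = 0.01650 M, so pOH = 1.78 and pH = 14.00 - 1.78 = 12.22.

12.22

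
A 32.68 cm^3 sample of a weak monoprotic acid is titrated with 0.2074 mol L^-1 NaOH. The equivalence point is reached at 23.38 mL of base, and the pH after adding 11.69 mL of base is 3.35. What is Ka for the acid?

11.69 mL is half of the equivalence volume, so this is the half-equivalence point where [HA] = [A^-].
At half-equivalence pH = pKa, so pKa = 3.35.
Ka = 10^(-3.35) = 4.5 x 10^-4.

4.5 x 10^-4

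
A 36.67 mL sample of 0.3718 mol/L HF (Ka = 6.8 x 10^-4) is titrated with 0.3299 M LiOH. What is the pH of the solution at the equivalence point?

8.21

n(HF) = 0.3718 x 0.03667 = 0.01363 mol; V(LiOH) at equivalence = 0.01363/0.3299 = 0.04133 L.
At equivalence all the acid is converted to F-; total volume = 0.03667 + 0.04133 = 0.07800 L, so [F-] = 0.01363/0.07800 = 0.1748 M.
Kb = Kw/Ka = 1.0e-14 / 6.8 x 10^-4 = 1.47e-11.
[OH^-] = sqrt(Kb x [F-]) = sqrt(1.47e-11 x 0.1748) = 1.60e-6 M.
pOH = 5.79, so pH = 14.00 - 5.79 = 8.21.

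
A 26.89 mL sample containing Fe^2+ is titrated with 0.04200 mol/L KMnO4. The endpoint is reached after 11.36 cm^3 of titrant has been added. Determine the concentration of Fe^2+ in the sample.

0.0887 M

n(KMnO4) = 0.04200 x 0.01136 = 0.0004771 mol.
From the balanced equation, 1 mol KMnO4 reacts with 5 mol Fe^2+, so n(Fe^2+) = 0.0004771 x 5/1 = 0.002386 mol.
[Fe^2+] = 0.002386 / 0.02689 L = 0.0887 M.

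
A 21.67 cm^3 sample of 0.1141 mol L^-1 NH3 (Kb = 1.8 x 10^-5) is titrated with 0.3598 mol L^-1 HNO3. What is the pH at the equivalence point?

5.16

n(NH3) = 0.1141 x 0.02167 = 0.002473 mol; V(HNO3) at equivalence = 0.002473/0.3598 = 0.006872 L.
At equivalence the base is fully converted to NH4+; total volume = 0.02854 L, so [NH4+] = 0.002473/0.02854 = 0.08663 M.
Ka(NH4+) = Kw/Kb = 1.0e-14 / 1.8 x 10^-5 = 5.56e-10.
[H^+] = sqrt(Ka x [NH4+]) = sqrt(5.56e-10 x 0.08663) = 6.94e-6 M.
pH = -log(6.94e-6) = 5.16.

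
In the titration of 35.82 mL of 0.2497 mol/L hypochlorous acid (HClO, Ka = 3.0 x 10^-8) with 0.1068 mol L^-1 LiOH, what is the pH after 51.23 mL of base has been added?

Initial n(HClO) = 0.2497 x 0.03582 = 0.008944 mol.
n(LiOH) added = 0.1068 x 0.05123 = 0.005471 mol, converting that many moles of HClO to ClO-.
Remaining n(HClO) = 0.003473 mol; n(ClO-) = 0.005471 mol.
By Henderson-Hasselbalch, pH = pKa + log([A^-]/[HA]) = 7.52 + log(0.005471/0.003473) = 7.52 + (+0.20) = 7.72.

7.72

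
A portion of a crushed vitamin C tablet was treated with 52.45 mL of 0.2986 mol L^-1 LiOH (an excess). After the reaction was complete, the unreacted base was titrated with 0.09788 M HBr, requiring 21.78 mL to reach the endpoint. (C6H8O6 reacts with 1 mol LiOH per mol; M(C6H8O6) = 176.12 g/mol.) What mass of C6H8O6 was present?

Total n(LiOH) added = 0.2986 x 0.05245 = 0.01566 mol.
n(HBr) used = 0.09788 x 0.02178 = 0.002132 mol, which equals the excess n(LiOH).
So n(LiOH) consumed by the sample = 0.01566 - 0.002132 = 0.01353 mol.
n(C6H8O6) = 0.01353 / 1 = 0.01353 mol.
mass = 0.01353 mol x 176.12 g/mol = 2.38 g.

2.38 g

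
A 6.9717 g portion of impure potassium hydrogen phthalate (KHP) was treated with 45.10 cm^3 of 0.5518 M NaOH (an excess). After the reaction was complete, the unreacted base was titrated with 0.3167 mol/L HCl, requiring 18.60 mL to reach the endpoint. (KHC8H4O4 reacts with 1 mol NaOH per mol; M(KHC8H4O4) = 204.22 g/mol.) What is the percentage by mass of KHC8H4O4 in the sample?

55.6%

Total n(NaOH) added = 0.5518 x 0.04510 = 0.02489 mol.
n(HCl) used = 0.3167 x 0.01860 = 0.005891 mol, which equals the excess n(NaOH).
So n(NaOH) consumed by the sample = 0.02489 - 0.005891 = 0.01900 mol.
n(KHC8H4O4) = 0.01900 / 1 = 0.01900 mol.
mass KHC8H4O4 = 0.01900 x 204.22 = 3.879 g, so %KHC8H4O4 = 3.879/6.9717 x 100 = 55.6%.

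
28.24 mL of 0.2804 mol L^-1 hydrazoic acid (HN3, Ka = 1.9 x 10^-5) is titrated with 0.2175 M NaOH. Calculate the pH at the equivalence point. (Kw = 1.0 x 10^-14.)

8.90

n(HN3) = 0.2804 x 0.02824 = 0.007918 mol; V(NaOH) at equivalence = 0.007918/0.2175 = 0.03641 L.
At equivalence all the acid is converted to N3-; total volume = 0.02824 + 0.03641 = 0.06465 L, so [N3-] = 0.007918/0.06465 = 0.1225 M.
Kb = Kw/Ka = 1.0e-14 / 1.9 x 10^-5 = 5.26e-10.
[OH^-] = sqrt(Kb x [N3-]) = sqrt(5.26e-10 x 0.1225) = 8.03e-6 M.
pOH = 5.10, so pH = 14.00 - 5.10 = 8.90.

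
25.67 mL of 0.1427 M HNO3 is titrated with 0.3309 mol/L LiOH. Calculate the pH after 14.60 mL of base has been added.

n(acid) = 0.1427 x 0.02567 = 0.003663 mol; n(LiOH) added = 0.3309 x 0.01460 = 0.004831 mol.
Base is in excess by 0.004831 - 0.003663 = 0.001168 mol in a total volume of 0.04027 L.
[OH^-] = 0.001168/0.04027 = 0.02900 M, so pOH = 1.54 and pH = 14.00 - 1.54 = 12.46.

12.46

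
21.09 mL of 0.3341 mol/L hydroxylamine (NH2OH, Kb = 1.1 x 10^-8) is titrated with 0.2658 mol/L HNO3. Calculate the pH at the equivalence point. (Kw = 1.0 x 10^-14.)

n(NH2OH) = 0.3341 x 0.02109 = 0.007046 mol; V(HNO3) at equivalence = 0.007046/0.2658 = 0.02651 L.
At equivalence the base is fully converted to NH3OH+; total volume = 0.04760 L, so [NH3OH+] = 0.007046/0.04760 = 0.1480 M.
Ka(NH3OH+) = Kw/Kb = 1.0e-14 / 1.1 x 10^-8 = 9.09e-7.
[H^+] = sqrt(Ka x [NH3OH+]) = sqrt(9.09e-7 x 0.1480) = 0.000367 M.
pH = -log(0.000367) = 3.44.

3.44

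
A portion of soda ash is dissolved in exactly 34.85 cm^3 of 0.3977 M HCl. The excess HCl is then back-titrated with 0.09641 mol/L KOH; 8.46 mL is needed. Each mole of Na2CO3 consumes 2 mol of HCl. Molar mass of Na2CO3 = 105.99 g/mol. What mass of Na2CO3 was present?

0.691 g

Total n(HCl) added = 0.3977 x 0.03485 = 0.01386 mol.
n(KOH) used = 0.09641 x 0.008460 = 0.0008156 mol, which equals the excess n(HCl).
So n(HCl) consumed by the sample = 0.01386 - 0.0008156 = 0.01304 mol.
n(Na2CO3) = 0.01304 / 2 = 0.006522 mol.
mass = 0.006522 mol x 105.99 g/mol = 0.691 g.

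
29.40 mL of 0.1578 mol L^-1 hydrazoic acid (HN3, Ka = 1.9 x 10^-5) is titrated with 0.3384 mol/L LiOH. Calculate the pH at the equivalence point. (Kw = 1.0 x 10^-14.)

n(HN3) = 0.1578 x 0.02940 = 0.004639 mol; V(LiOH) at equivalence = 0.004639/0.3384 = 0.01371 L.
At equivalence all the acid is converted to N3-; total volume = 0.02940 + 0.01371 = 0.04311 L, so [N3-] = 0.004639/0.04311 = 0.1076 M.
Kb = Kw/Ka = 1.0e-14 / 1.9 x 10^-5 = 5.26e-10.
[OH^-] = sqrt(Kb x [N3-]) = sqrt(5.26e-10 x 0.1076) = 7.53e-6 M.
pOH = 5.12, so pH = 14.00 - 5.12 = 8.88.

8.88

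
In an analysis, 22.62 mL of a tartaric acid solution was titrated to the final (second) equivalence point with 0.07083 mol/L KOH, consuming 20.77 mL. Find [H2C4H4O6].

0.0325 M

n(KOH) = 0.07083 x 0.02077 = 0.001471 mol.
At the final (second) equivalence point, 2 mol OH^- react per mol H2C4H4O6, so n(H2C4H4O6) = 0.001471 / 2 = 0.0007356 mol.
[H2C4H4O6] = 0.0007356 / 0.02262 L = 0.0325 M.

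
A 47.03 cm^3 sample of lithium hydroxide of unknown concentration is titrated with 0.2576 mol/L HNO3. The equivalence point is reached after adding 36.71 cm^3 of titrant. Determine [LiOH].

n(HNO3) delivered = 0.2576 x 0.03671 = 0.009456 mol.
For a 1:1 reaction, n(LiOH) = 0.009456 mol.
[LiOH] = 0.009456 mol / 0.04703 L = 0.201 M.

0.201 M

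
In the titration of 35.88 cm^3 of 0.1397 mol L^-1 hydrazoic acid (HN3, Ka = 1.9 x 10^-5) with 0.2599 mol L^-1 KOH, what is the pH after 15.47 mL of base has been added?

Initial n(HN3) = 0.1397 x 0.03588 = 0.005012 mol.
n(KOH) added = 0.2599 x 0.01547 = 0.004021 mol, converting that many moles of HN3 to N3-.
Remaining n(HN3) = 0.0009918 mol; n(N3-) = 0.004021 mol.
By Henderson-Hasselbalch, pH = pKa + log([A^-]/[HA]) = 4.72 + log(0.004021/0.0009918) = 4.72 + (+0.61) = 5.33.

5.33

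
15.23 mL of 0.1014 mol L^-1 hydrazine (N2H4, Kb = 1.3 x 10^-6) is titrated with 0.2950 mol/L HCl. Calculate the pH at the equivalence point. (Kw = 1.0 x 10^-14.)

n(N2H4) = 0.1014 x 0.01523 = 0.001544 mol; V(HCl) at equivalence = 0.001544/0.2950 = 0.005235 L.
At equivalence the base is fully converted to N2H5+; total volume = 0.02046 L, so [N2H5+] = 0.001544/0.02046 = 0.07546 M.
Ka(N2H5+) = Kw/Kb = 1.0e-14 / 1.3 x 10^-6 = 7.69e-9.
[H^+] = sqrt(Ka x [N2H5+]) = sqrt(7.69e-9 x 0.07546) = 2.41e-5 M.
pH = -log(2.41e-5) = 4.62.

4.62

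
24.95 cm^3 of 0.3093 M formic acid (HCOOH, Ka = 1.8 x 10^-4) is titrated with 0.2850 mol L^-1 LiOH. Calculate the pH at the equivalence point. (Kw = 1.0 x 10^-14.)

8.46

n(HCOOH) = 0.3093 x 0.02495 = 0.007717 mol; V(LiOH) at equivalence = 0.007717/0.2850 = 0.02708 L.
At equivalence all the acid is converted to HCOO-; total volume = 0.02495 + 0.02708 = 0.05203 L, so [HCOO-] = 0.007717/0.05203 = 0.1483 M.
Kb = Kw/Ka = 1.0e-14 / 1.8 x 10^-4 = 5.56e-11.
[OH^-] = sqrt(Kb x [HCOO-]) = sqrt(5.56e-11 x 0.1483) = 2.87e-6 M.
pOH = 5.54, so pH = 14.00 - 5.54 = 8.46.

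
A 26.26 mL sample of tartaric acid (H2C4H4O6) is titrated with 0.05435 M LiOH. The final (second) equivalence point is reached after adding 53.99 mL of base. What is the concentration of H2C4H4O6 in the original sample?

0.0559 M

n(LiOH) = 0.05435 x 0.05399 = 0.002934 mol.
At the final (second) equivalence point, 2 mol OH^- react per mol H2C4H4O6, so n(H2C4H4O6) = 0.002934 / 2 = 0.001467 mol.
[H2C4H4O6] = 0.001467 / 0.02626 L = 0.0559 M.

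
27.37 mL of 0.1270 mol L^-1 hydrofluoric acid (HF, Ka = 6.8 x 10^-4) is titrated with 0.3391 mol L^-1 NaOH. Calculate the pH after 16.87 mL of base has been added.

n(acid) = 0.1270 x 0.02737 = 0.003476 mol; n(NaOH) added = 0.3391 x 0.01687 = 0.005721 mol.
Base is in excess by 0.005721 - 0.003476 = 0.002245 mol in a total volume of 0.04424 L.
[OH^-] = 0.002245/0.04424 = 0.05074 M, so pOH = 1.29 and pH = 14.00 - 1.29 = 12.71.

12.71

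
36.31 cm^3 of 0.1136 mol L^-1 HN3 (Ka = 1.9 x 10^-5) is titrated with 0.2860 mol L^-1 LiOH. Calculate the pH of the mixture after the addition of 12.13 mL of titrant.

5.44

Initial n(HN3) = 0.1136 x 0.03631 = 0.004125 mol.
n(LiOH) added = 0.2860 x 0.01213 = 0.003469 mol, converting that many moles of HN3 to N3-.
Remaining n(HN3) = 0.0006556 mol; n(N3-) = 0.003469 mol.
By Henderson-Hasselbalch, pH = pKa + log([A^-]/[HA]) = 4.72 + log(0.003469/0.0006556) = 4.72 + (+0.72) = 5.44.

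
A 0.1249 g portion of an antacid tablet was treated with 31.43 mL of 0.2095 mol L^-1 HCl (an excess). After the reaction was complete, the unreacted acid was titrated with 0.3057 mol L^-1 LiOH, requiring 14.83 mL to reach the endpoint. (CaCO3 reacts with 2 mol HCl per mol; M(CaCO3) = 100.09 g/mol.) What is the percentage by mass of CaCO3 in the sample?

Total n(HCl) added = 0.2095 x 0.03143 = 0.006585 mol.
n(LiOH) used = 0.3057 x 0.01483 = 0.004534 mol, which equals the excess n(HCl).
So n(HCl) consumed by the sample = 0.006585 - 0.004534 = 0.002051 mol.
n(CaCO3) = 0.002051 / 2 = 0.001026 mol.
mass CaCO3 = 0.001026 x 100.09 = 0.1026 g, so %CaCO3 = 0.1026/0.1249 x 100 = 82.2%.

82.2%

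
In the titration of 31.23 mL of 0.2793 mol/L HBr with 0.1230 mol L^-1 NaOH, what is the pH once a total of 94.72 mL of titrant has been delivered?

n(acid) = 0.2793 x 0.03123 = 0.008723 mol; n(NaOH) added = 0.1230 x 0.09472 = 0.01165 mol.
Base is in excess by 0.01165 - 0.008723 = 0.002928 mol in a total volume of 0.1260 L.
[OH^-] = 0.002928/0.1260 = 0.02325 M, so pOH = 1.63 and pH = 14.00 - 1.63 = 12.37.

12.37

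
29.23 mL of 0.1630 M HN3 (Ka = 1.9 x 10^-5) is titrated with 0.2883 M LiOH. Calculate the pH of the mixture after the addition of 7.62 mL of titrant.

Initial n(HN3) = 0.1630 x 0.02923 = 0.004764 mol.
n(LiOH) added = 0.2883 x 0.007620 = 0.002197 mol, converting that many moles of HN3 to N3-.
Remaining n(HN3) = 0.002568 mol; n(N3-) = 0.002197 mol.
By Henderson-Hasselbalch, pH = pKa + log([A^-]/[HA]) = 4.72 + log(0.002197/0.002568) = 4.72 + (-0.07) = 4.65.

4.65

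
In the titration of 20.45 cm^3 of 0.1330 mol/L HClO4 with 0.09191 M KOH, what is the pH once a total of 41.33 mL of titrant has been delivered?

12.24

n(acid) = 0.1330 x 0.02045 = 0.002720 mol; n(KOH) added = 0.09191 x 0.04133 = 0.003799 mol.
Base is in excess by 0.003799 - 0.002720 = 0.001079 mol in a total volume of 0.06178 L.
[OH^-] = 0.001079/0.06178 = 0.01746 M, so pOH = 1.76 and pH = 14.00 - 1.76 = 12.24.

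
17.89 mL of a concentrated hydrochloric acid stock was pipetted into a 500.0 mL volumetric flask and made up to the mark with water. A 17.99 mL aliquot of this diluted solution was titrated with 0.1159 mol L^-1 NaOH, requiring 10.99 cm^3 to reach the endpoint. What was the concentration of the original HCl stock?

n(NaOH) = 0.1159 x 0.01099 = 0.001274 mol.
n(HCl) in the aliquot = 0.001274 mol.
[diluted HCl] = 0.001274 / 0.01799 = 0.07080 M.
Dilution factor = 500.0/17.89 = 27.95, so [stock] = 0.07080 x 27.95 = 1.98 M.

1.98 M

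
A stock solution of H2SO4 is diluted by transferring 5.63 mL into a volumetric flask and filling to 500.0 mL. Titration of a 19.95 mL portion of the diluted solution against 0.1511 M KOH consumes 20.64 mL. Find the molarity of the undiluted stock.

6.94 M

n(KOH) = 0.1511 x 0.02064 = 0.003119 mol.
n(H2SO4) in the aliquot = 0.003119 x 1/2 = 0.001559 mol.
[diluted H2SO4] = 0.001559 / 0.01995 = 0.07816 M.
Dilution factor = 500.0/5.630 = 88.81, so [stock] = 0.07816 x 88.81 = 6.94 M.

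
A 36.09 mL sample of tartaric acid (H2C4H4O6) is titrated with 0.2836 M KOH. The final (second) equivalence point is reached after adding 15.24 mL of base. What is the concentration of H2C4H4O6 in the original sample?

0.0599 M

n(KOH) = 0.2836 x 0.01524 = 0.004322 mol.
At the final (second) equivalence point, 2 mol OH^- react per mol H2C4H4O6, so n(H2C4H4O6) = 0.004322 / 2 = 0.002161 mol.
[H2C4H4O6] = 0.002161 / 0.03609 L = 0.0599 M.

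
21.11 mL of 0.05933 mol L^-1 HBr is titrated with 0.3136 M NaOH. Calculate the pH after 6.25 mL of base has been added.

12.41

n(acid) = 0.05933 x 0.02111 = 0.001252 mol; n(NaOH) added = 0.3136 x 0.006250 = 0.001960 mol.
Base is in excess by 0.001960 - 0.001252 = 0.0007075 mol in a total volume of 0.02736 L.
[OH^-] = 0.0007075/0.02736 = 0.02586 M, so pOH = 1.59 and pH = 14.00 - 1.59 = 12.41.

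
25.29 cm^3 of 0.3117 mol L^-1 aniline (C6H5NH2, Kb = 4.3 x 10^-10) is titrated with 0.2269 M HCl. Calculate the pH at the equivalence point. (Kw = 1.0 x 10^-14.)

2.76

n(C6H5NH2) = 0.3117 x 0.02529 = 0.007883 mol; V(HCl) at equivalence = 0.007883/0.2269 = 0.03474 L.
At equivalence the base is fully converted to C6H5NH3+; total volume = 0.06003 L, so [C6H5NH3+] = 0.007883/0.06003 = 0.1313 M.
Ka(C6H5NH3+) = Kw/Kb = 1.0e-14 / 4.3 x 10^-10 = 2.33e-5.
[H^+] = sqrt(Ka x [C6H5NH3+]) = sqrt(2.33e-5 x 0.1313) = 0.00175 M.
pH = -log(0.00175) = 2.76.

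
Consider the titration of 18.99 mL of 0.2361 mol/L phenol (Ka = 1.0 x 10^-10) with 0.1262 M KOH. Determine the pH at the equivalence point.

n(C6H5OH) = 0.2361 x 0.01899 = 0.004484 mol; V(KOH) at equivalence = 0.004484/0.1262 = 0.03553 L.
At equivalence all the acid is converted to C6H5O-; total volume = 0.01899 + 0.03553 = 0.05452 L, so [C6H5O-] = 0.004484/0.05452 = 0.08224 M.
Kb = Kw/Ka = 1.0e-14 / 1.0 x 10^-10 = 0.000100.
[OH^-] = sqrt(Kb x [C6H5O-]) = sqrt(0.000100 x 0.08224) = 0.00287 M.
pOH = 2.54, so pH = 14.00 - 2.54 = 11.46.

11.46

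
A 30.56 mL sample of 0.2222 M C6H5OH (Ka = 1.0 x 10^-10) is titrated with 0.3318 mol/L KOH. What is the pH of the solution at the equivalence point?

n(C6H5OH) = 0.2222 x 0.03056 = 0.006790 mol; V(KOH) at equivalence = 0.006790/0.3318 = 0.02047 L.
At equivalence all the acid is converted to C6H5O-; total volume = 0.03056 + 0.02047 = 0.05103 L, so [C6H5O-] = 0.006790/0.05103 = 0.1331 M.
Kb = Kw/Ka = 1.0e-14 / 1.0 x 10^-10 = 0.000100.
[OH^-] = sqrt(Kb x [C6H5O-]) = sqrt(0.000100 x 0.1331) = 0.00365 M.
pOH = 2.44, so pH = 14.00 - 2.44 = 11.56.

11.56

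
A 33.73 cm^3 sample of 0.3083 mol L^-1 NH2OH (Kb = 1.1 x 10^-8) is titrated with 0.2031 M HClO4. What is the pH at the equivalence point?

3.48

n(NH2OH) = 0.3083 x 0.03373 = 0.01040 mol; V(HClO4) at equivalence = 0.01040/0.2031 = 0.05120 L.
At equivalence the base is fully converted to NH3OH+; total volume = 0.08493 L, so [NH3OH+] = 0.01040/0.08493 = 0.1224 M.
Ka(NH3OH+) = Kw/Kb = 1.0e-14 / 1.1 x 10^-8 = 9.09e-7.
[H^+] = sqrt(Ka x [NH3OH+]) = sqrt(9.09e-7 x 0.1224) = 0.000334 M.
pH = -log(0.000334) = 3.48.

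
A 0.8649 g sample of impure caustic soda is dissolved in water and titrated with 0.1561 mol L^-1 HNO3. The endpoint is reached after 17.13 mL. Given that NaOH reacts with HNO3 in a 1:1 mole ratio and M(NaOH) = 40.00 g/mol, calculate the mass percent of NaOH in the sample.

n(HNO3) = 0.1561 x 0.01713 = 0.002674 mol.
n(NaOH) = 0.002674 / 1 = 0.002674 mol.
mass of NaOH = 0.002674 x 40.00 = 0.1070 g.
% purity = 0.1070 / 0.8649 x 100 = 12.4%.

12.4%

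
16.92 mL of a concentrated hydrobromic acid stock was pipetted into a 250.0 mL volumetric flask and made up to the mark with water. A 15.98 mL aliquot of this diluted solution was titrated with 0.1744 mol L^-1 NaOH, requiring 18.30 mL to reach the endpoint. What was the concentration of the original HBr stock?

n(NaOH) = 0.1744 x 0.01830 = 0.003192 mol.
n(HBr) in the aliquot = 0.003192 mol.
[diluted HBr] = 0.003192 / 0.01598 = 0.1997 M.
Dilution factor = 250.0/16.92 = 14.78, so [stock] = 0.1997 x 14.78 = 2.95 M.

2.95 M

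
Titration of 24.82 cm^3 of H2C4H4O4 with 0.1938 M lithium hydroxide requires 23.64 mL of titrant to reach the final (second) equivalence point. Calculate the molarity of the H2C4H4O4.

n(LiOH) = 0.1938 x 0.02364 = 0.004581 mol.
At the final (second) equivalence point, 2 mol OH^- react per mol H2C4H4O4, so n(H2C4H4O4) = 0.004581 / 2 = 0.002291 mol.
[H2C4H4O4] = 0.002291 / 0.02482 L = 0.0923 M.

0.0923 M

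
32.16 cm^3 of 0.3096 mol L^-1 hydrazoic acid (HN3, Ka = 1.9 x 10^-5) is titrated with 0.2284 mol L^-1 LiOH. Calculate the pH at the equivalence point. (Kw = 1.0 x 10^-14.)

8.92

n(HN3) = 0.3096 x 0.03216 = 0.009957 mol; V(LiOH) at equivalence = 0.009957/0.2284 = 0.04359 L.
At equivalence all the acid is converted to N3-; total volume = 0.03216 + 0.04359 = 0.07575 L, so [N3-] = 0.009957/0.07575 = 0.1314 M.
Kb = Kw/Ka = 1.0e-14 / 1.9 x 10^-5 = 5.26e-10.
[OH^-] = sqrt(Kb x [N3-]) = sqrt(5.26e-10 x 0.1314) = 8.32e-6 M.
pOH = 5.08, so pH = 14.00 - 5.08 = 8.92.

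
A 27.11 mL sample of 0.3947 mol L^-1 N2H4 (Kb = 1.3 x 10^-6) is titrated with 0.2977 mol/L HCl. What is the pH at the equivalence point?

4.44

n(N2H4) = 0.3947 x 0.02711 = 0.01070 mol; V(HCl) at equivalence = 0.01070/0.2977 = 0.03594 L.
At equivalence the base is fully converted to N2H5+; total volume = 0.06305 L, so [N2H5+] = 0.01070/0.06305 = 0.1697 M.
Ka(N2H5+) = Kw/Kb = 1.0e-14 / 1.3 x 10^-6 = 7.69e-9.
[H^+] = sqrt(Ka x [N2H5+]) = sqrt(7.69e-9 x 0.1697) = 3.61e-5 M.
pH = -log(3.61e-5) = 4.44.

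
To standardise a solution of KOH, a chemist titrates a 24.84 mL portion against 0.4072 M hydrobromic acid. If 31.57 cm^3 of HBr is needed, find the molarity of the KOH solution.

n(HBr) delivered = 0.4072 x 0.03157 = 0.01286 mol.
For a 1:1 reaction, n(KOH) = 0.01286 mol.
[KOH] = 0.01286 mol / 0.02484 L = 0.518 M.

0.518 M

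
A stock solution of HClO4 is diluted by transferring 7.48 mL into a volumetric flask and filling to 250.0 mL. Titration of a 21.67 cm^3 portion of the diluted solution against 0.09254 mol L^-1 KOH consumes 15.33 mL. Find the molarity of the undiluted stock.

n(KOH) = 0.09254 x 0.01533 = 0.001419 mol.
n(HClO4) in the aliquot = 0.001419 mol.
[diluted HClO4] = 0.001419 / 0.02167 = 0.06547 M.
Dilution factor = 250.0/7.480 = 33.42, so [stock] = 0.06547 x 33.42 = 2.19 M.

2.19 M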